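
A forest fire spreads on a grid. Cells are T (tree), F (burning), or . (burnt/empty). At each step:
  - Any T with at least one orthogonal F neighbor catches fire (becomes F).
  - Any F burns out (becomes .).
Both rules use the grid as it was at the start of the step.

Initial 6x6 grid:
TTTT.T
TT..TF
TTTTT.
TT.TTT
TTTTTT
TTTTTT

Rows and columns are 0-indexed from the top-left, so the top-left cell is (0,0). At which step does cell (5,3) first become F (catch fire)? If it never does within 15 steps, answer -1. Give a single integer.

Step 1: cell (5,3)='T' (+2 fires, +1 burnt)
Step 2: cell (5,3)='T' (+1 fires, +2 burnt)
Step 3: cell (5,3)='T' (+2 fires, +1 burnt)
Step 4: cell (5,3)='T' (+4 fires, +2 burnt)
Step 5: cell (5,3)='T' (+4 fires, +4 burnt)
Step 6: cell (5,3)='F' (+6 fires, +4 burnt)
  -> target ignites at step 6
Step 7: cell (5,3)='.' (+5 fires, +6 burnt)
Step 8: cell (5,3)='.' (+4 fires, +5 burnt)
Step 9: cell (5,3)='.' (+2 fires, +4 burnt)
Step 10: cell (5,3)='.' (+0 fires, +2 burnt)
  fire out at step 10

6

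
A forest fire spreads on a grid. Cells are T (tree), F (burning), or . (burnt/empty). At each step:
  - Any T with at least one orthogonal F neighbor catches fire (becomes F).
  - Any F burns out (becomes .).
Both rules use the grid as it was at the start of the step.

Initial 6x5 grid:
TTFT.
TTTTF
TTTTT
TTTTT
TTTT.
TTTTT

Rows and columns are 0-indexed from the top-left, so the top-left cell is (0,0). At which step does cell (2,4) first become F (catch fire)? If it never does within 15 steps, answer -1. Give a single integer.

Step 1: cell (2,4)='F' (+5 fires, +2 burnt)
  -> target ignites at step 1
Step 2: cell (2,4)='.' (+5 fires, +5 burnt)
Step 3: cell (2,4)='.' (+4 fires, +5 burnt)
Step 4: cell (2,4)='.' (+4 fires, +4 burnt)
Step 5: cell (2,4)='.' (+4 fires, +4 burnt)
Step 6: cell (2,4)='.' (+3 fires, +4 burnt)
Step 7: cell (2,4)='.' (+1 fires, +3 burnt)
Step 8: cell (2,4)='.' (+0 fires, +1 burnt)
  fire out at step 8

1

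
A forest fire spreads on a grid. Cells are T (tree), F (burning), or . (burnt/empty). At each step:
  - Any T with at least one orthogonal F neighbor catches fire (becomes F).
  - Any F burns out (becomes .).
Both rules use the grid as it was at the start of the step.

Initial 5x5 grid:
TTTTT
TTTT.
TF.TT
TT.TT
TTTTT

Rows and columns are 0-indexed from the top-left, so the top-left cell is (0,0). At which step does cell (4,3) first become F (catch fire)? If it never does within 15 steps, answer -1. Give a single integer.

Step 1: cell (4,3)='T' (+3 fires, +1 burnt)
Step 2: cell (4,3)='T' (+5 fires, +3 burnt)
Step 3: cell (4,3)='T' (+5 fires, +5 burnt)
Step 4: cell (4,3)='F' (+3 fires, +5 burnt)
  -> target ignites at step 4
Step 5: cell (4,3)='.' (+4 fires, +3 burnt)
Step 6: cell (4,3)='.' (+1 fires, +4 burnt)
Step 7: cell (4,3)='.' (+0 fires, +1 burnt)
  fire out at step 7

4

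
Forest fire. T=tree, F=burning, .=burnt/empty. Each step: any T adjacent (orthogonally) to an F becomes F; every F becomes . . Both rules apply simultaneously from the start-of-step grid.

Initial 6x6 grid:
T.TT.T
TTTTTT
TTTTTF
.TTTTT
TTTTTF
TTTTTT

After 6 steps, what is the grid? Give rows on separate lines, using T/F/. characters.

Step 1: 5 trees catch fire, 2 burn out
  T.TT.T
  TTTTTF
  TTTTF.
  .TTTTF
  TTTTF.
  TTTTTF
Step 2: 6 trees catch fire, 5 burn out
  T.TT.F
  TTTTF.
  TTTF..
  .TTTF.
  TTTF..
  TTTTF.
Step 3: 5 trees catch fire, 6 burn out
  T.TT..
  TTTF..
  TTF...
  .TTF..
  TTF...
  TTTF..
Step 4: 6 trees catch fire, 5 burn out
  T.TF..
  TTF...
  TF....
  .TF...
  TF....
  TTF...
Step 5: 6 trees catch fire, 6 burn out
  T.F...
  TF....
  F.....
  .F....
  F.....
  TF....
Step 6: 2 trees catch fire, 6 burn out
  T.....
  F.....
  ......
  ......
  ......
  F.....

T.....
F.....
......
......
......
F.....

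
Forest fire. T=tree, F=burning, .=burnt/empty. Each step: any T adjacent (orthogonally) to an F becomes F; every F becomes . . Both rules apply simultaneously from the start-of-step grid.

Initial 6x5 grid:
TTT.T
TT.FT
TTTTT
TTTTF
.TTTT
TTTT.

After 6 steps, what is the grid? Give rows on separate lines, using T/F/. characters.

Step 1: 5 trees catch fire, 2 burn out
  TTT.T
  TT..F
  TTTFF
  TTTF.
  .TTTF
  TTTT.
Step 2: 4 trees catch fire, 5 burn out
  TTT.F
  TT...
  TTF..
  TTF..
  .TTF.
  TTTT.
Step 3: 4 trees catch fire, 4 burn out
  TTT..
  TT...
  TF...
  TF...
  .TF..
  TTTF.
Step 4: 5 trees catch fire, 4 burn out
  TTT..
  TF...
  F....
  F....
  .F...
  TTF..
Step 5: 3 trees catch fire, 5 burn out
  TFT..
  F....
  .....
  .....
  .....
  TF...
Step 6: 3 trees catch fire, 3 burn out
  F.F..
  .....
  .....
  .....
  .....
  F....

F.F..
.....
.....
.....
.....
F....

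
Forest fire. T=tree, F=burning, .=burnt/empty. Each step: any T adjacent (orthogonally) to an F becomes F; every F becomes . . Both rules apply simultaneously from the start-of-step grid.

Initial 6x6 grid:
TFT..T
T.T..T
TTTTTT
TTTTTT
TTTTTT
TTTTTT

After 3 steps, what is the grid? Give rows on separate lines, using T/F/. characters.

Step 1: 2 trees catch fire, 1 burn out
  F.F..T
  T.T..T
  TTTTTT
  TTTTTT
  TTTTTT
  TTTTTT
Step 2: 2 trees catch fire, 2 burn out
  .....T
  F.F..T
  TTTTTT
  TTTTTT
  TTTTTT
  TTTTTT
Step 3: 2 trees catch fire, 2 burn out
  .....T
  .....T
  FTFTTT
  TTTTTT
  TTTTTT
  TTTTTT

.....T
.....T
FTFTTT
TTTTTT
TTTTTT
TTTTTT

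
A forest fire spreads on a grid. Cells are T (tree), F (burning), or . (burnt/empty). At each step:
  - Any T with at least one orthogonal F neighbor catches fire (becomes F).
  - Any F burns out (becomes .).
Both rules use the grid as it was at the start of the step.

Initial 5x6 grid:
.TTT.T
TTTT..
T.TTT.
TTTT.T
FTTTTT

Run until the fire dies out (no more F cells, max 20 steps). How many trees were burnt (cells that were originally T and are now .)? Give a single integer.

Answer: 21

Derivation:
Step 1: +2 fires, +1 burnt (F count now 2)
Step 2: +3 fires, +2 burnt (F count now 3)
Step 3: +3 fires, +3 burnt (F count now 3)
Step 4: +4 fires, +3 burnt (F count now 4)
Step 5: +4 fires, +4 burnt (F count now 4)
Step 6: +4 fires, +4 burnt (F count now 4)
Step 7: +1 fires, +4 burnt (F count now 1)
Step 8: +0 fires, +1 burnt (F count now 0)
Fire out after step 8
Initially T: 22, now '.': 29
Total burnt (originally-T cells now '.'): 21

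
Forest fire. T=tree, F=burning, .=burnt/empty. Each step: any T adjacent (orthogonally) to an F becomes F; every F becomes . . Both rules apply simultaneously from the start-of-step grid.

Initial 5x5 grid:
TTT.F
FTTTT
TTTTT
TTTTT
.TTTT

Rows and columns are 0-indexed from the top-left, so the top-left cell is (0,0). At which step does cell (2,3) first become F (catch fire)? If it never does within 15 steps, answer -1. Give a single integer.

Step 1: cell (2,3)='T' (+4 fires, +2 burnt)
Step 2: cell (2,3)='T' (+6 fires, +4 burnt)
Step 3: cell (2,3)='F' (+5 fires, +6 burnt)
  -> target ignites at step 3
Step 4: cell (2,3)='.' (+4 fires, +5 burnt)
Step 5: cell (2,3)='.' (+2 fires, +4 burnt)
Step 6: cell (2,3)='.' (+0 fires, +2 burnt)
  fire out at step 6

3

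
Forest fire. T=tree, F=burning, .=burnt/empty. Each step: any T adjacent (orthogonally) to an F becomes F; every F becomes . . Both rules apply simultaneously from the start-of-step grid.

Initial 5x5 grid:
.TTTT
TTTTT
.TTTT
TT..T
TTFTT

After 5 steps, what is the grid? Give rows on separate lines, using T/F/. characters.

Step 1: 2 trees catch fire, 1 burn out
  .TTTT
  TTTTT
  .TTTT
  TT..T
  TF.FT
Step 2: 3 trees catch fire, 2 burn out
  .TTTT
  TTTTT
  .TTTT
  TF..T
  F...F
Step 3: 3 trees catch fire, 3 burn out
  .TTTT
  TTTTT
  .FTTT
  F...F
  .....
Step 4: 3 trees catch fire, 3 burn out
  .TTTT
  TFTTT
  ..FTF
  .....
  .....
Step 5: 5 trees catch fire, 3 burn out
  .FTTT
  F.FTF
  ...F.
  .....
  .....

.FTTT
F.FTF
...F.
.....
.....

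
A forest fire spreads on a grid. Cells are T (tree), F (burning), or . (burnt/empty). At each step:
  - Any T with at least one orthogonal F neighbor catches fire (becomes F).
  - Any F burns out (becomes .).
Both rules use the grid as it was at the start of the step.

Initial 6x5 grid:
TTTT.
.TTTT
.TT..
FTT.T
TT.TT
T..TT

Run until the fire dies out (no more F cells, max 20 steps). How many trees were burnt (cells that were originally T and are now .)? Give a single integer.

Answer: 15

Derivation:
Step 1: +2 fires, +1 burnt (F count now 2)
Step 2: +4 fires, +2 burnt (F count now 4)
Step 3: +2 fires, +4 burnt (F count now 2)
Step 4: +2 fires, +2 burnt (F count now 2)
Step 5: +3 fires, +2 burnt (F count now 3)
Step 6: +2 fires, +3 burnt (F count now 2)
Step 7: +0 fires, +2 burnt (F count now 0)
Fire out after step 7
Initially T: 20, now '.': 25
Total burnt (originally-T cells now '.'): 15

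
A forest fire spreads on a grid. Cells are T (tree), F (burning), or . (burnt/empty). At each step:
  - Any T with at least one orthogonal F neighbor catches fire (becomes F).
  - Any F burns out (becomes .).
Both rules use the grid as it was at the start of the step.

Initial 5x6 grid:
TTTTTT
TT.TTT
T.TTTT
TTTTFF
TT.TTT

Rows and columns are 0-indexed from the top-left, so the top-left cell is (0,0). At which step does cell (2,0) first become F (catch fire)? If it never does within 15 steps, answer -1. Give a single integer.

Step 1: cell (2,0)='T' (+5 fires, +2 burnt)
Step 2: cell (2,0)='T' (+5 fires, +5 burnt)
Step 3: cell (2,0)='T' (+5 fires, +5 burnt)
Step 4: cell (2,0)='T' (+3 fires, +5 burnt)
Step 5: cell (2,0)='F' (+3 fires, +3 burnt)
  -> target ignites at step 5
Step 6: cell (2,0)='.' (+2 fires, +3 burnt)
Step 7: cell (2,0)='.' (+2 fires, +2 burnt)
Step 8: cell (2,0)='.' (+0 fires, +2 burnt)
  fire out at step 8

5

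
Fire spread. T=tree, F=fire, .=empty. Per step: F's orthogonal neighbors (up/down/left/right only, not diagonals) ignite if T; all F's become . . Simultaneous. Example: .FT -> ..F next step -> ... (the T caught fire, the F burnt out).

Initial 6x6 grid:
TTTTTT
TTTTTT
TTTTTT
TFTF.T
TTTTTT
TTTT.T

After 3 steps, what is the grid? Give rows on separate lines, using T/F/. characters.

Step 1: 6 trees catch fire, 2 burn out
  TTTTTT
  TTTTTT
  TFTFTT
  F.F..T
  TFTFTT
  TTTT.T
Step 2: 10 trees catch fire, 6 burn out
  TTTTTT
  TFTFTT
  F.F.FT
  .....T
  F.F.FT
  TFTF.T
Step 3: 9 trees catch fire, 10 burn out
  TFTFTT
  F.F.FT
  .....F
  .....T
  .....F
  F.F..T

TFTFTT
F.F.FT
.....F
.....T
.....F
F.F..T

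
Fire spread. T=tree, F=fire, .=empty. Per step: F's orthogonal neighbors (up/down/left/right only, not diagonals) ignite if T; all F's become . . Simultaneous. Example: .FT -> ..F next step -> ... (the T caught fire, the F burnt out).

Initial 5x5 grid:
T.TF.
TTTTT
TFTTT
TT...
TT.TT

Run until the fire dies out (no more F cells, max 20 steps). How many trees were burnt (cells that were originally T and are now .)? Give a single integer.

Answer: 15

Derivation:
Step 1: +6 fires, +2 burnt (F count now 6)
Step 2: +6 fires, +6 burnt (F count now 6)
Step 3: +3 fires, +6 burnt (F count now 3)
Step 4: +0 fires, +3 burnt (F count now 0)
Fire out after step 4
Initially T: 17, now '.': 23
Total burnt (originally-T cells now '.'): 15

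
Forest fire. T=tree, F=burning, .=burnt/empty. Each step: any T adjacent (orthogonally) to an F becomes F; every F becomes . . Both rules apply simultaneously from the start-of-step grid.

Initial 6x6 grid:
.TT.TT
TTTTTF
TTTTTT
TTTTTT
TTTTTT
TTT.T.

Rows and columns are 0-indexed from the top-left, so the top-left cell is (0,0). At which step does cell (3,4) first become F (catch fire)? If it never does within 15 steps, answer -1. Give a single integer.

Step 1: cell (3,4)='T' (+3 fires, +1 burnt)
Step 2: cell (3,4)='T' (+4 fires, +3 burnt)
Step 3: cell (3,4)='F' (+4 fires, +4 burnt)
  -> target ignites at step 3
Step 4: cell (3,4)='.' (+5 fires, +4 burnt)
Step 5: cell (3,4)='.' (+6 fires, +5 burnt)
Step 6: cell (3,4)='.' (+3 fires, +6 burnt)
Step 7: cell (3,4)='.' (+3 fires, +3 burnt)
Step 8: cell (3,4)='.' (+2 fires, +3 burnt)
Step 9: cell (3,4)='.' (+1 fires, +2 burnt)
Step 10: cell (3,4)='.' (+0 fires, +1 burnt)
  fire out at step 10

3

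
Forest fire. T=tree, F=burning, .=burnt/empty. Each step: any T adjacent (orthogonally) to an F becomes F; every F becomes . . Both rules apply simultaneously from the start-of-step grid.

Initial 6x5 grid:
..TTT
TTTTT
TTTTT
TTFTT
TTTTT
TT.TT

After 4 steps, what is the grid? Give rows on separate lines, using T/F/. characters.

Step 1: 4 trees catch fire, 1 burn out
  ..TTT
  TTTTT
  TTFTT
  TF.FT
  TTFTT
  TT.TT
Step 2: 7 trees catch fire, 4 burn out
  ..TTT
  TTFTT
  TF.FT
  F...F
  TF.FT
  TT.TT
Step 3: 9 trees catch fire, 7 burn out
  ..FTT
  TF.FT
  F...F
  .....
  F...F
  TF.FT
Step 4: 5 trees catch fire, 9 burn out
  ...FT
  F...F
  .....
  .....
  .....
  F...F

...FT
F...F
.....
.....
.....
F...F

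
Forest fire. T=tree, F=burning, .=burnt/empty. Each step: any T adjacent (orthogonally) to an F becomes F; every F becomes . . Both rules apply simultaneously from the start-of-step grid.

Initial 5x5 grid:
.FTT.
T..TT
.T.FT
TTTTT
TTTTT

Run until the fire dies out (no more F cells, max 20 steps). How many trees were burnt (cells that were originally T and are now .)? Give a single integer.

Answer: 16

Derivation:
Step 1: +4 fires, +2 burnt (F count now 4)
Step 2: +5 fires, +4 burnt (F count now 5)
Step 3: +3 fires, +5 burnt (F count now 3)
Step 4: +3 fires, +3 burnt (F count now 3)
Step 5: +1 fires, +3 burnt (F count now 1)
Step 6: +0 fires, +1 burnt (F count now 0)
Fire out after step 6
Initially T: 17, now '.': 24
Total burnt (originally-T cells now '.'): 16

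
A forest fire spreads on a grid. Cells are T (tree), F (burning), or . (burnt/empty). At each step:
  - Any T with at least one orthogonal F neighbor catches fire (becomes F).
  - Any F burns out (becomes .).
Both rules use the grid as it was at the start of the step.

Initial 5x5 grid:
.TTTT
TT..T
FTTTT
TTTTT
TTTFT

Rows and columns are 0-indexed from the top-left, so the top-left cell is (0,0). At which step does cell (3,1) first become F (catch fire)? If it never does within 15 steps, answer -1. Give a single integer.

Step 1: cell (3,1)='T' (+6 fires, +2 burnt)
Step 2: cell (3,1)='F' (+8 fires, +6 burnt)
  -> target ignites at step 2
Step 3: cell (3,1)='.' (+2 fires, +8 burnt)
Step 4: cell (3,1)='.' (+2 fires, +2 burnt)
Step 5: cell (3,1)='.' (+2 fires, +2 burnt)
Step 6: cell (3,1)='.' (+0 fires, +2 burnt)
  fire out at step 6

2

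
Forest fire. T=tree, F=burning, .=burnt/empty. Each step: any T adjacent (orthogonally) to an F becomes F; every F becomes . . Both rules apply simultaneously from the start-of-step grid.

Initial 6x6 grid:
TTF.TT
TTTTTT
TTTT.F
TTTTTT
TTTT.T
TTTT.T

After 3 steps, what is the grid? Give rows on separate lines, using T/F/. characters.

Step 1: 4 trees catch fire, 2 burn out
  TF..TT
  TTFTTF
  TTTT..
  TTTTTF
  TTTT.T
  TTTT.T
Step 2: 8 trees catch fire, 4 burn out
  F...TF
  TF.FF.
  TTFT..
  TTTTF.
  TTTT.F
  TTTT.T
Step 3: 7 trees catch fire, 8 burn out
  ....F.
  F.....
  TF.F..
  TTFF..
  TTTT..
  TTTT.F

....F.
F.....
TF.F..
TTFF..
TTTT..
TTTT.F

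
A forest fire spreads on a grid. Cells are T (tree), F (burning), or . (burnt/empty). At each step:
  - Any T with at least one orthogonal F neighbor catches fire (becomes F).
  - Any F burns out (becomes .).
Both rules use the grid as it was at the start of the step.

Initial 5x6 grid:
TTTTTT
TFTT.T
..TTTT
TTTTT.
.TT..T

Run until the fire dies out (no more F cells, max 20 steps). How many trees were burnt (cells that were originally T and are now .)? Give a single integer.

Step 1: +3 fires, +1 burnt (F count now 3)
Step 2: +4 fires, +3 burnt (F count now 4)
Step 3: +3 fires, +4 burnt (F count now 3)
Step 4: +5 fires, +3 burnt (F count now 5)
Step 5: +5 fires, +5 burnt (F count now 5)
Step 6: +1 fires, +5 burnt (F count now 1)
Step 7: +0 fires, +1 burnt (F count now 0)
Fire out after step 7
Initially T: 22, now '.': 29
Total burnt (originally-T cells now '.'): 21

Answer: 21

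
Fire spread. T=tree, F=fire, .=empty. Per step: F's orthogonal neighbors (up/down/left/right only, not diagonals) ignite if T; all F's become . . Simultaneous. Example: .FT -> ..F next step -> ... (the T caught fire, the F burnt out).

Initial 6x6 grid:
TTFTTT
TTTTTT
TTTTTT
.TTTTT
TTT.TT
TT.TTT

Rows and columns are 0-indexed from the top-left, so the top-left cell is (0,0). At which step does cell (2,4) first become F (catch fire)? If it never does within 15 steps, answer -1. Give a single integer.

Step 1: cell (2,4)='T' (+3 fires, +1 burnt)
Step 2: cell (2,4)='T' (+5 fires, +3 burnt)
Step 3: cell (2,4)='T' (+6 fires, +5 burnt)
Step 4: cell (2,4)='F' (+6 fires, +6 burnt)
  -> target ignites at step 4
Step 5: cell (2,4)='.' (+3 fires, +6 burnt)
Step 6: cell (2,4)='.' (+4 fires, +3 burnt)
Step 7: cell (2,4)='.' (+3 fires, +4 burnt)
Step 8: cell (2,4)='.' (+2 fires, +3 burnt)
Step 9: cell (2,4)='.' (+0 fires, +2 burnt)
  fire out at step 9

4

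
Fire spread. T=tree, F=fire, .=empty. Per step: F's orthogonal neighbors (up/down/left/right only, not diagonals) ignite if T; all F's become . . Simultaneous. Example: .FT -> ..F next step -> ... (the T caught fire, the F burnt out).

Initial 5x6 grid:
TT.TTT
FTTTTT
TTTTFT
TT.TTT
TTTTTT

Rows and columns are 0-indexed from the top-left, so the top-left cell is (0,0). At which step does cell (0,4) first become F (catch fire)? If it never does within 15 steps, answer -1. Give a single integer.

Step 1: cell (0,4)='T' (+7 fires, +2 burnt)
Step 2: cell (0,4)='F' (+11 fires, +7 burnt)
  -> target ignites at step 2
Step 3: cell (0,4)='.' (+6 fires, +11 burnt)
Step 4: cell (0,4)='.' (+2 fires, +6 burnt)
Step 5: cell (0,4)='.' (+0 fires, +2 burnt)
  fire out at step 5

2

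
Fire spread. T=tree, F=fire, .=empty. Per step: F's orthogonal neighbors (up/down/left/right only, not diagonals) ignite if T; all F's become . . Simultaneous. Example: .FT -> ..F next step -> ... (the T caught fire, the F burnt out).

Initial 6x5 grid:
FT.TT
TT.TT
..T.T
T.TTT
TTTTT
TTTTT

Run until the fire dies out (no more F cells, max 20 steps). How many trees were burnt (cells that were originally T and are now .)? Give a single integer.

Answer: 3

Derivation:
Step 1: +2 fires, +1 burnt (F count now 2)
Step 2: +1 fires, +2 burnt (F count now 1)
Step 3: +0 fires, +1 burnt (F count now 0)
Fire out after step 3
Initially T: 23, now '.': 10
Total burnt (originally-T cells now '.'): 3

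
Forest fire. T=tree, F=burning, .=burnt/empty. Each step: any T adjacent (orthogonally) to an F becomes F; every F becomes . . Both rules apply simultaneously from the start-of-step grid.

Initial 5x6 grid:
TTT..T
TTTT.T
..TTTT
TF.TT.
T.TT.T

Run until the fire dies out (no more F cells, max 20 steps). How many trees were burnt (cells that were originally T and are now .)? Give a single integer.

Answer: 2

Derivation:
Step 1: +1 fires, +1 burnt (F count now 1)
Step 2: +1 fires, +1 burnt (F count now 1)
Step 3: +0 fires, +1 burnt (F count now 0)
Fire out after step 3
Initially T: 20, now '.': 12
Total burnt (originally-T cells now '.'): 2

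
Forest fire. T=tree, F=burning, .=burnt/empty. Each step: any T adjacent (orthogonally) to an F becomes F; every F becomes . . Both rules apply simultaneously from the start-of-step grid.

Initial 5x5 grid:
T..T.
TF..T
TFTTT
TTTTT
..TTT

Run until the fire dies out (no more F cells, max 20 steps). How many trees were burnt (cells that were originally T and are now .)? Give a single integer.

Step 1: +4 fires, +2 burnt (F count now 4)
Step 2: +4 fires, +4 burnt (F count now 4)
Step 3: +3 fires, +4 burnt (F count now 3)
Step 4: +3 fires, +3 burnt (F count now 3)
Step 5: +1 fires, +3 burnt (F count now 1)
Step 6: +0 fires, +1 burnt (F count now 0)
Fire out after step 6
Initially T: 16, now '.': 24
Total burnt (originally-T cells now '.'): 15

Answer: 15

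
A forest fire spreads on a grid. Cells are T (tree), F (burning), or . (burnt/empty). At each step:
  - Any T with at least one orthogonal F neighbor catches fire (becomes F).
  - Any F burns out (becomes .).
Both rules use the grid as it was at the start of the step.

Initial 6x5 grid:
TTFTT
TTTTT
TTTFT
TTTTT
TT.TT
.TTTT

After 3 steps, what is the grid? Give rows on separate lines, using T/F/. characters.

Step 1: 7 trees catch fire, 2 burn out
  TF.FT
  TTFFT
  TTF.F
  TTTFT
  TT.TT
  .TTTT
Step 2: 8 trees catch fire, 7 burn out
  F...F
  TF..F
  TF...
  TTF.F
  TT.FT
  .TTTT
Step 3: 5 trees catch fire, 8 burn out
  .....
  F....
  F....
  TF...
  TT..F
  .TTFT

.....
F....
F....
TF...
TT..F
.TTFT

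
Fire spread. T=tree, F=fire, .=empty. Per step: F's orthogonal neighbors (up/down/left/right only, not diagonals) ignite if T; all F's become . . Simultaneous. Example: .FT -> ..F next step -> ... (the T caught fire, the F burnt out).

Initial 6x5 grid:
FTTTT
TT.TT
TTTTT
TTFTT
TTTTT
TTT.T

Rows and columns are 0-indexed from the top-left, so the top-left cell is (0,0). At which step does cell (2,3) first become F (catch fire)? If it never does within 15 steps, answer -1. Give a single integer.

Step 1: cell (2,3)='T' (+6 fires, +2 burnt)
Step 2: cell (2,3)='F' (+10 fires, +6 burnt)
  -> target ignites at step 2
Step 3: cell (2,3)='.' (+6 fires, +10 burnt)
Step 4: cell (2,3)='.' (+4 fires, +6 burnt)
Step 5: cell (2,3)='.' (+0 fires, +4 burnt)
  fire out at step 5

2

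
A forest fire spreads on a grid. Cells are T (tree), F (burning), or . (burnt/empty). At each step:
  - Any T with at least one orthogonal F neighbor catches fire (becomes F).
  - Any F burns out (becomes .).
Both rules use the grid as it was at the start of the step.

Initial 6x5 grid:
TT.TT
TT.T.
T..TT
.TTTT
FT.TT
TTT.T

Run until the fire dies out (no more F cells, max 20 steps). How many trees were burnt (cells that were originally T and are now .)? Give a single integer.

Answer: 16

Derivation:
Step 1: +2 fires, +1 burnt (F count now 2)
Step 2: +2 fires, +2 burnt (F count now 2)
Step 3: +2 fires, +2 burnt (F count now 2)
Step 4: +1 fires, +2 burnt (F count now 1)
Step 5: +3 fires, +1 burnt (F count now 3)
Step 6: +3 fires, +3 burnt (F count now 3)
Step 7: +2 fires, +3 burnt (F count now 2)
Step 8: +1 fires, +2 burnt (F count now 1)
Step 9: +0 fires, +1 burnt (F count now 0)
Fire out after step 9
Initially T: 21, now '.': 25
Total burnt (originally-T cells now '.'): 16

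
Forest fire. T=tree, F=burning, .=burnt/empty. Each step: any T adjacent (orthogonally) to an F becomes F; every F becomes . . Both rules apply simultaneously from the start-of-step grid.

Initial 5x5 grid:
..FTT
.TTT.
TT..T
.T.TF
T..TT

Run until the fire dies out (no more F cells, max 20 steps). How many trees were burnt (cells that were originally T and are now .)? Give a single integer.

Answer: 12

Derivation:
Step 1: +5 fires, +2 burnt (F count now 5)
Step 2: +4 fires, +5 burnt (F count now 4)
Step 3: +1 fires, +4 burnt (F count now 1)
Step 4: +2 fires, +1 burnt (F count now 2)
Step 5: +0 fires, +2 burnt (F count now 0)
Fire out after step 5
Initially T: 13, now '.': 24
Total burnt (originally-T cells now '.'): 12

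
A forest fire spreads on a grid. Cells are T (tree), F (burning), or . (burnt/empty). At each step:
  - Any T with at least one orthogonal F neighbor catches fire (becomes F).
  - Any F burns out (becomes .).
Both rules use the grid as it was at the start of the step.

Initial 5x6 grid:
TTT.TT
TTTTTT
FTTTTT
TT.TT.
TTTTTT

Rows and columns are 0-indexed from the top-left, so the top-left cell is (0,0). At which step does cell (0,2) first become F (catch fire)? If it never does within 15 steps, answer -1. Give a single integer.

Step 1: cell (0,2)='T' (+3 fires, +1 burnt)
Step 2: cell (0,2)='T' (+5 fires, +3 burnt)
Step 3: cell (0,2)='T' (+4 fires, +5 burnt)
Step 4: cell (0,2)='F' (+5 fires, +4 burnt)
  -> target ignites at step 4
Step 5: cell (0,2)='.' (+4 fires, +5 burnt)
Step 6: cell (0,2)='.' (+3 fires, +4 burnt)
Step 7: cell (0,2)='.' (+2 fires, +3 burnt)
Step 8: cell (0,2)='.' (+0 fires, +2 burnt)
  fire out at step 8

4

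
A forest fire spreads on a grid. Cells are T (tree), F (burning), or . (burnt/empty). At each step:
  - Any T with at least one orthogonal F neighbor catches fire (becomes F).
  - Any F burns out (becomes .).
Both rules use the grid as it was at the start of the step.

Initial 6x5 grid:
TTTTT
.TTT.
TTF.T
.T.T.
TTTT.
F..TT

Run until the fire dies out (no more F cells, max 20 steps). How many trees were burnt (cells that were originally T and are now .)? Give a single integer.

Answer: 18

Derivation:
Step 1: +3 fires, +2 burnt (F count now 3)
Step 2: +6 fires, +3 burnt (F count now 6)
Step 3: +3 fires, +6 burnt (F count now 3)
Step 4: +3 fires, +3 burnt (F count now 3)
Step 5: +2 fires, +3 burnt (F count now 2)
Step 6: +1 fires, +2 burnt (F count now 1)
Step 7: +0 fires, +1 burnt (F count now 0)
Fire out after step 7
Initially T: 19, now '.': 29
Total burnt (originally-T cells now '.'): 18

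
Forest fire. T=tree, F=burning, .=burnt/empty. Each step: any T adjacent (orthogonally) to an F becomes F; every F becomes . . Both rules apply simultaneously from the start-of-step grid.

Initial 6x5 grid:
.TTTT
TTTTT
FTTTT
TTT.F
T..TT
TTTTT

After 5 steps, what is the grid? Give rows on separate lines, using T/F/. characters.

Step 1: 5 trees catch fire, 2 burn out
  .TTTT
  FTTTT
  .FTTF
  FTT..
  T..TF
  TTTTT
Step 2: 8 trees catch fire, 5 burn out
  .TTTT
  .FTTF
  ..FF.
  .FT..
  F..F.
  TTTTF
Step 3: 7 trees catch fire, 8 burn out
  .FTTF
  ..FF.
  .....
  ..F..
  .....
  FTTF.
Step 4: 4 trees catch fire, 7 burn out
  ..FF.
  .....
  .....
  .....
  .....
  .FF..
Step 5: 0 trees catch fire, 4 burn out
  .....
  .....
  .....
  .....
  .....
  .....

.....
.....
.....
.....
.....
.....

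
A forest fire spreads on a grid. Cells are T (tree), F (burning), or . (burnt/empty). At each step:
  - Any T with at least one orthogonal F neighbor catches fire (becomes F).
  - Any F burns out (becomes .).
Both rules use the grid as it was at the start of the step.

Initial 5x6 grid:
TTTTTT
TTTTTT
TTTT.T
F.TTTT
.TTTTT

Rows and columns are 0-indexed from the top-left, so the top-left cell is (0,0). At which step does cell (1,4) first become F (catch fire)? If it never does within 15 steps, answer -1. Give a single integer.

Step 1: cell (1,4)='T' (+1 fires, +1 burnt)
Step 2: cell (1,4)='T' (+2 fires, +1 burnt)
Step 3: cell (1,4)='T' (+3 fires, +2 burnt)
Step 4: cell (1,4)='T' (+4 fires, +3 burnt)
Step 5: cell (1,4)='T' (+4 fires, +4 burnt)
Step 6: cell (1,4)='F' (+5 fires, +4 burnt)
  -> target ignites at step 6
Step 7: cell (1,4)='.' (+4 fires, +5 burnt)
Step 8: cell (1,4)='.' (+3 fires, +4 burnt)
Step 9: cell (1,4)='.' (+0 fires, +3 burnt)
  fire out at step 9

6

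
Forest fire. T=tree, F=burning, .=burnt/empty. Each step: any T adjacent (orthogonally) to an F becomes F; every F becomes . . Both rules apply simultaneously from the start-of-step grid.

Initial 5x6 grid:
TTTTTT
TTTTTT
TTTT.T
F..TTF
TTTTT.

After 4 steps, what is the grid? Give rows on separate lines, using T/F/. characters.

Step 1: 4 trees catch fire, 2 burn out
  TTTTTT
  TTTTTT
  FTTT.F
  ...TF.
  FTTTT.
Step 2: 6 trees catch fire, 4 burn out
  TTTTTT
  FTTTTF
  .FTT..
  ...F..
  .FTTF.
Step 3: 8 trees catch fire, 6 burn out
  FTTTTF
  .FTTF.
  ..FF..
  ......
  ..FF..
Step 4: 4 trees catch fire, 8 burn out
  .FTTF.
  ..FF..
  ......
  ......
  ......

.FTTF.
..FF..
......
......
......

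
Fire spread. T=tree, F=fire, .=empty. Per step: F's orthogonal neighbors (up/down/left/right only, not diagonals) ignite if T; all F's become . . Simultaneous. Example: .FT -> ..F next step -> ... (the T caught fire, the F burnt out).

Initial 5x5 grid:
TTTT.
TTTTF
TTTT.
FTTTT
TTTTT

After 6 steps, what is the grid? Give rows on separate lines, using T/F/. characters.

Step 1: 4 trees catch fire, 2 burn out
  TTTT.
  TTTF.
  FTTT.
  .FTTT
  FTTTT
Step 2: 7 trees catch fire, 4 burn out
  TTTF.
  FTF..
  .FTF.
  ..FTT
  .FTTT
Step 3: 6 trees catch fire, 7 burn out
  FTF..
  .F...
  ..F..
  ...FT
  ..FTT
Step 4: 3 trees catch fire, 6 burn out
  .F...
  .....
  .....
  ....F
  ...FT
Step 5: 1 trees catch fire, 3 burn out
  .....
  .....
  .....
  .....
  ....F
Step 6: 0 trees catch fire, 1 burn out
  .....
  .....
  .....
  .....
  .....

.....
.....
.....
.....
.....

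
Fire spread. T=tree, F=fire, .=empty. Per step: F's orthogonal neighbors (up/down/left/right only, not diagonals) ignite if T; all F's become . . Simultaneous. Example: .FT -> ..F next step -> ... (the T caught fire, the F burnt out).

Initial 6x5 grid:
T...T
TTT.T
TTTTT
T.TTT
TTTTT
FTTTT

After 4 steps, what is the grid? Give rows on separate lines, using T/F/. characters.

Step 1: 2 trees catch fire, 1 burn out
  T...T
  TTT.T
  TTTTT
  T.TTT
  FTTTT
  .FTTT
Step 2: 3 trees catch fire, 2 burn out
  T...T
  TTT.T
  TTTTT
  F.TTT
  .FTTT
  ..FTT
Step 3: 3 trees catch fire, 3 burn out
  T...T
  TTT.T
  FTTTT
  ..TTT
  ..FTT
  ...FT
Step 4: 5 trees catch fire, 3 burn out
  T...T
  FTT.T
  .FTTT
  ..FTT
  ...FT
  ....F

T...T
FTT.T
.FTTT
..FTT
...FT
....F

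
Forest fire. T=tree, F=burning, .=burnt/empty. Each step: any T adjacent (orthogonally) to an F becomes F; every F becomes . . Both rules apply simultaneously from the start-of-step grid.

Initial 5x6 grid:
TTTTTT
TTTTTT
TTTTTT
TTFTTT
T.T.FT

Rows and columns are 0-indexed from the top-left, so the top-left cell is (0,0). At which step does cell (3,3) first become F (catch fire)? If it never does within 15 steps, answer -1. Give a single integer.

Step 1: cell (3,3)='F' (+6 fires, +2 burnt)
  -> target ignites at step 1
Step 2: cell (3,3)='.' (+6 fires, +6 burnt)
Step 3: cell (3,3)='.' (+7 fires, +6 burnt)
Step 4: cell (3,3)='.' (+5 fires, +7 burnt)
Step 5: cell (3,3)='.' (+2 fires, +5 burnt)
Step 6: cell (3,3)='.' (+0 fires, +2 burnt)
  fire out at step 6

1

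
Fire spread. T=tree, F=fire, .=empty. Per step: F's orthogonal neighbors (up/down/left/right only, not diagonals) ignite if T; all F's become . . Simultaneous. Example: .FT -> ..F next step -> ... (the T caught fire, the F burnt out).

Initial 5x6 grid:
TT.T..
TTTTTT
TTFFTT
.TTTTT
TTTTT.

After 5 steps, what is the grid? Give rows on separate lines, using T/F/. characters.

Step 1: 6 trees catch fire, 2 burn out
  TT.T..
  TTFFTT
  TF..FT
  .TFFTT
  TTTTT.
Step 2: 9 trees catch fire, 6 burn out
  TT.F..
  TF..FT
  F....F
  .F..FT
  TTFFT.
Step 3: 6 trees catch fire, 9 burn out
  TF....
  F....F
  ......
  .....F
  TF..F.
Step 4: 2 trees catch fire, 6 burn out
  F.....
  ......
  ......
  ......
  F.....
Step 5: 0 trees catch fire, 2 burn out
  ......
  ......
  ......
  ......
  ......

......
......
......
......
......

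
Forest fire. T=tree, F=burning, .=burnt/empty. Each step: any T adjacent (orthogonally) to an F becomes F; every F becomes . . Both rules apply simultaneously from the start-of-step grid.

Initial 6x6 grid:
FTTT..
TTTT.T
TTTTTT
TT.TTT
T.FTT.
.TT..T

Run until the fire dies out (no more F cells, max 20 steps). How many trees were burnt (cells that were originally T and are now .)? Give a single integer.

Answer: 24

Derivation:
Step 1: +4 fires, +2 burnt (F count now 4)
Step 2: +6 fires, +4 burnt (F count now 6)
Step 3: +6 fires, +6 burnt (F count now 6)
Step 4: +6 fires, +6 burnt (F count now 6)
Step 5: +1 fires, +6 burnt (F count now 1)
Step 6: +1 fires, +1 burnt (F count now 1)
Step 7: +0 fires, +1 burnt (F count now 0)
Fire out after step 7
Initially T: 25, now '.': 35
Total burnt (originally-T cells now '.'): 24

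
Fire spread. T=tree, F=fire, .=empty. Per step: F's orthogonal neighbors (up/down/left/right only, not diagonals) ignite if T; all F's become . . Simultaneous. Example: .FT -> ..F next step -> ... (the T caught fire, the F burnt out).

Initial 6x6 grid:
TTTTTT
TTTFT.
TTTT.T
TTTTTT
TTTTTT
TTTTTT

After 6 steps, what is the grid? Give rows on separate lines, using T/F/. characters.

Step 1: 4 trees catch fire, 1 burn out
  TTTFTT
  TTF.F.
  TTTF.T
  TTTTTT
  TTTTTT
  TTTTTT
Step 2: 5 trees catch fire, 4 burn out
  TTF.FT
  TF....
  TTF..T
  TTTFTT
  TTTTTT
  TTTTTT
Step 3: 7 trees catch fire, 5 burn out
  TF...F
  F.....
  TF...T
  TTF.FT
  TTTFTT
  TTTTTT
Step 4: 7 trees catch fire, 7 burn out
  F.....
  ......
  F....T
  TF...F
  TTF.FT
  TTTFTT
Step 5: 6 trees catch fire, 7 burn out
  ......
  ......
  .....F
  F.....
  TF...F
  TTF.FT
Step 6: 3 trees catch fire, 6 burn out
  ......
  ......
  ......
  ......
  F.....
  TF...F

......
......
......
......
F.....
TF...F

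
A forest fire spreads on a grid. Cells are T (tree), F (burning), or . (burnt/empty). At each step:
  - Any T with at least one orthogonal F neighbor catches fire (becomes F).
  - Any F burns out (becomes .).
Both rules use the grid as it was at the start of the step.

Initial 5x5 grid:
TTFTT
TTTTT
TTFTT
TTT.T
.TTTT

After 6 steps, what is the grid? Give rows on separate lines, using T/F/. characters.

Step 1: 6 trees catch fire, 2 burn out
  TF.FT
  TTFTT
  TF.FT
  TTF.T
  .TTTT
Step 2: 8 trees catch fire, 6 burn out
  F...F
  TF.FT
  F...F
  TF..T
  .TFTT
Step 3: 6 trees catch fire, 8 burn out
  .....
  F...F
  .....
  F...F
  .F.FT
Step 4: 1 trees catch fire, 6 burn out
  .....
  .....
  .....
  .....
  ....F
Step 5: 0 trees catch fire, 1 burn out
  .....
  .....
  .....
  .....
  .....
Step 6: 0 trees catch fire, 0 burn out
  .....
  .....
  .....
  .....
  .....

.....
.....
.....
.....
.....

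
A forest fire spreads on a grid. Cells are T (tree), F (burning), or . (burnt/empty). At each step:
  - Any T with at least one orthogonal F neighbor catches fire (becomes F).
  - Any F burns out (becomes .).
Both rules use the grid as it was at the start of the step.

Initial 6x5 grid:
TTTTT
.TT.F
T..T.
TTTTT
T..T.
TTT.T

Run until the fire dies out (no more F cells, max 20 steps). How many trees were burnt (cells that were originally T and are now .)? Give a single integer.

Step 1: +1 fires, +1 burnt (F count now 1)
Step 2: +1 fires, +1 burnt (F count now 1)
Step 3: +1 fires, +1 burnt (F count now 1)
Step 4: +2 fires, +1 burnt (F count now 2)
Step 5: +2 fires, +2 burnt (F count now 2)
Step 6: +0 fires, +2 burnt (F count now 0)
Fire out after step 6
Initially T: 20, now '.': 17
Total burnt (originally-T cells now '.'): 7

Answer: 7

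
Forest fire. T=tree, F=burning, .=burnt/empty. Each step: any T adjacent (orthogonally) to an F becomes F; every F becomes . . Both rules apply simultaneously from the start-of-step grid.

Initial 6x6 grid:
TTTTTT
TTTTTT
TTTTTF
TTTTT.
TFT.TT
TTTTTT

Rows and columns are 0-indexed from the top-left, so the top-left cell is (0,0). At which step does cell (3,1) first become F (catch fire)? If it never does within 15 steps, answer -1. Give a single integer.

Step 1: cell (3,1)='F' (+6 fires, +2 burnt)
  -> target ignites at step 1
Step 2: cell (3,1)='.' (+9 fires, +6 burnt)
Step 3: cell (3,1)='.' (+8 fires, +9 burnt)
Step 4: cell (3,1)='.' (+6 fires, +8 burnt)
Step 5: cell (3,1)='.' (+3 fires, +6 burnt)
Step 6: cell (3,1)='.' (+0 fires, +3 burnt)
  fire out at step 6

1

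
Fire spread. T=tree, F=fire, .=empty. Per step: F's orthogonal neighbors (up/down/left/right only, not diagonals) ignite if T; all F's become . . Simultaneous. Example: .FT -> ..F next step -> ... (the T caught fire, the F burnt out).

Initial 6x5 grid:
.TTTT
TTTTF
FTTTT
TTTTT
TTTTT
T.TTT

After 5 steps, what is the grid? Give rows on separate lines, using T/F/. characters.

Step 1: 6 trees catch fire, 2 burn out
  .TTTF
  FTTF.
  .FTTF
  FTTTT
  TTTTT
  T.TTT
Step 2: 8 trees catch fire, 6 burn out
  .TTF.
  .FF..
  ..FF.
  .FTTF
  FTTTT
  T.TTT
Step 3: 7 trees catch fire, 8 burn out
  .FF..
  .....
  .....
  ..FF.
  .FTTF
  F.TTT
Step 4: 3 trees catch fire, 7 burn out
  .....
  .....
  .....
  .....
  ..FF.
  ..TTF
Step 5: 2 trees catch fire, 3 burn out
  .....
  .....
  .....
  .....
  .....
  ..FF.

.....
.....
.....
.....
.....
..FF.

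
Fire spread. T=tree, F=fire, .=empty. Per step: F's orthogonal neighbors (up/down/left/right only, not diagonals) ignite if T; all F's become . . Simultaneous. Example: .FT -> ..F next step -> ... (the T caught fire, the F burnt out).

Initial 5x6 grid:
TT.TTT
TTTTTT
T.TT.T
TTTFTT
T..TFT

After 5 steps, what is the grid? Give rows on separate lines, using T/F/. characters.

Step 1: 5 trees catch fire, 2 burn out
  TT.TTT
  TTTTTT
  T.TF.T
  TTF.FT
  T..F.F
Step 2: 4 trees catch fire, 5 burn out
  TT.TTT
  TTTFTT
  T.F..T
  TF...F
  T.....
Step 3: 5 trees catch fire, 4 burn out
  TT.FTT
  TTF.FT
  T....F
  F.....
  T.....
Step 4: 5 trees catch fire, 5 burn out
  TT..FT
  TF...F
  F.....
  ......
  F.....
Step 5: 3 trees catch fire, 5 burn out
  TF...F
  F.....
  ......
  ......
  ......

TF...F
F.....
......
......
......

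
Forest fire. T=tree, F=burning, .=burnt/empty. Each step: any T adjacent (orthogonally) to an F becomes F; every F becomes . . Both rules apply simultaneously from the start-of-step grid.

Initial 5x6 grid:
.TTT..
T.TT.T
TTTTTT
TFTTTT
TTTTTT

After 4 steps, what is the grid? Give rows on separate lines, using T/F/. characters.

Step 1: 4 trees catch fire, 1 burn out
  .TTT..
  T.TT.T
  TFTTTT
  F.FTTT
  TFTTTT
Step 2: 5 trees catch fire, 4 burn out
  .TTT..
  T.TT.T
  F.FTTT
  ...FTT
  F.FTTT
Step 3: 5 trees catch fire, 5 burn out
  .TTT..
  F.FT.T
  ...FTT
  ....FT
  ...FTT
Step 4: 5 trees catch fire, 5 burn out
  .TFT..
  ...F.T
  ....FT
  .....F
  ....FT

.TFT..
...F.T
....FT
.....F
....FT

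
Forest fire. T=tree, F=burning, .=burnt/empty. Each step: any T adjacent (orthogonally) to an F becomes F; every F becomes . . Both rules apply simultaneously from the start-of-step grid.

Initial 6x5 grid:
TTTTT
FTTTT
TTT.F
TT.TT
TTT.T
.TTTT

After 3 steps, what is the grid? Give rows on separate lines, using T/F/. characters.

Step 1: 5 trees catch fire, 2 burn out
  FTTTT
  .FTTF
  FTT..
  TT.TF
  TTT.T
  .TTTT
Step 2: 8 trees catch fire, 5 burn out
  .FTTF
  ..FF.
  .FT..
  FT.F.
  TTT.F
  .TTTT
Step 3: 6 trees catch fire, 8 burn out
  ..FF.
  .....
  ..F..
  .F...
  FTT..
  .TTTF

..FF.
.....
..F..
.F...
FTT..
.TTTF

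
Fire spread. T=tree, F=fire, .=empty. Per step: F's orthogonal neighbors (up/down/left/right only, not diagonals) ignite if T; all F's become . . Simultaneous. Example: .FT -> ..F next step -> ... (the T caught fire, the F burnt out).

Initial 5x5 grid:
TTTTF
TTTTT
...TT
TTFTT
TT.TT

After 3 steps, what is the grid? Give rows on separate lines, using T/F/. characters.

Step 1: 4 trees catch fire, 2 burn out
  TTTF.
  TTTTF
  ...TT
  TF.FT
  TT.TT
Step 2: 8 trees catch fire, 4 burn out
  TTF..
  TTTF.
  ...FF
  F...F
  TF.FT
Step 3: 4 trees catch fire, 8 burn out
  TF...
  TTF..
  .....
  .....
  F...F

TF...
TTF..
.....
.....
F...F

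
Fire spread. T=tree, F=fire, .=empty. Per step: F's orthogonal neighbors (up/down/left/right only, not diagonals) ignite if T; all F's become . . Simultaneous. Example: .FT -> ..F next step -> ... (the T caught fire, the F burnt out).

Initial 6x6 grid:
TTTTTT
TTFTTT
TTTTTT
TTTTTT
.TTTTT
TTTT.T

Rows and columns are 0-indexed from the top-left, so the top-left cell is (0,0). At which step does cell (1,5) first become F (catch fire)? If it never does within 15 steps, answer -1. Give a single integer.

Step 1: cell (1,5)='T' (+4 fires, +1 burnt)
Step 2: cell (1,5)='T' (+7 fires, +4 burnt)
Step 3: cell (1,5)='F' (+8 fires, +7 burnt)
  -> target ignites at step 3
Step 4: cell (1,5)='.' (+7 fires, +8 burnt)
Step 5: cell (1,5)='.' (+4 fires, +7 burnt)
Step 6: cell (1,5)='.' (+2 fires, +4 burnt)
Step 7: cell (1,5)='.' (+1 fires, +2 burnt)
Step 8: cell (1,5)='.' (+0 fires, +1 burnt)
  fire out at step 8

3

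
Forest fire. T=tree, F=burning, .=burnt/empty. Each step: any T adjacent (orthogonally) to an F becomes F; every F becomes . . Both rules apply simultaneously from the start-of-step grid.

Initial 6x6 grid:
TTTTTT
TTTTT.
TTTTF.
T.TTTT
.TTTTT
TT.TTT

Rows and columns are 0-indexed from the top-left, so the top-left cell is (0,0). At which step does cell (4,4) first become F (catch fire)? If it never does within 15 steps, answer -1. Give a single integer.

Step 1: cell (4,4)='T' (+3 fires, +1 burnt)
Step 2: cell (4,4)='F' (+6 fires, +3 burnt)
  -> target ignites at step 2
Step 3: cell (4,4)='.' (+8 fires, +6 burnt)
Step 4: cell (4,4)='.' (+6 fires, +8 burnt)
Step 5: cell (4,4)='.' (+4 fires, +6 burnt)
Step 6: cell (4,4)='.' (+2 fires, +4 burnt)
Step 7: cell (4,4)='.' (+1 fires, +2 burnt)
Step 8: cell (4,4)='.' (+0 fires, +1 burnt)
  fire out at step 8

2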